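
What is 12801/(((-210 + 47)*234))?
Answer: -4267/12714 ≈ -0.33561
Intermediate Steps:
12801/(((-210 + 47)*234)) = 12801/((-163*234)) = 12801/(-38142) = 12801*(-1/38142) = -4267/12714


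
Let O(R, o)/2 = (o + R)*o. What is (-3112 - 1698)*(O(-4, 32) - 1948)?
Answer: 750360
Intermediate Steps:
O(R, o) = 2*o*(R + o) (O(R, o) = 2*((o + R)*o) = 2*((R + o)*o) = 2*(o*(R + o)) = 2*o*(R + o))
(-3112 - 1698)*(O(-4, 32) - 1948) = (-3112 - 1698)*(2*32*(-4 + 32) - 1948) = -4810*(2*32*28 - 1948) = -4810*(1792 - 1948) = -4810*(-156) = 750360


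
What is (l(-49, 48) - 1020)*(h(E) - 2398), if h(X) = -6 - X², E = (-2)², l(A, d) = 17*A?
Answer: 4484260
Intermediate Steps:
E = 4
(l(-49, 48) - 1020)*(h(E) - 2398) = (17*(-49) - 1020)*((-6 - 1*4²) - 2398) = (-833 - 1020)*((-6 - 1*16) - 2398) = -1853*((-6 - 16) - 2398) = -1853*(-22 - 2398) = -1853*(-2420) = 4484260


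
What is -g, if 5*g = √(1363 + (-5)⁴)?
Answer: -2*√497/5 ≈ -8.9174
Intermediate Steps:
g = 2*√497/5 (g = √(1363 + (-5)⁴)/5 = √(1363 + 625)/5 = √1988/5 = (2*√497)/5 = 2*√497/5 ≈ 8.9174)
-g = -2*√497/5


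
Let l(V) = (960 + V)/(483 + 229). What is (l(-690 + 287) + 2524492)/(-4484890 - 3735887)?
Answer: -599146287/1951064408 ≈ -0.30709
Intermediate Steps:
l(V) = 120/89 + V/712 (l(V) = (960 + V)/712 = (960 + V)*(1/712) = 120/89 + V/712)
(l(-690 + 287) + 2524492)/(-4484890 - 3735887) = ((120/89 + (-690 + 287)/712) + 2524492)/(-4484890 - 3735887) = ((120/89 + (1/712)*(-403)) + 2524492)/(-8220777) = ((120/89 - 403/712) + 2524492)*(-1/8220777) = (557/712 + 2524492)*(-1/8220777) = (1797438861/712)*(-1/8220777) = -599146287/1951064408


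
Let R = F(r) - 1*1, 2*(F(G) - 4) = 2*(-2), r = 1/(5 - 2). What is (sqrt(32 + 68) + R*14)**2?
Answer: 576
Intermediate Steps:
r = 1/3 ≈ 0.33333
F(G) = 2 (F(G) = 4 + (2*(-2))/2 = 4 + (1/2)*(-4) = 4 - 2 = 2)
R = 1 (R = 2 - 1*1 = 2 - 1 = 1)
(sqrt(32 + 68) + R*14)**2 = (sqrt(32 + 68) + 1*14)**2 = (sqrt(100) + 14)**2 = (10 + 14)**2 = 24**2 = 576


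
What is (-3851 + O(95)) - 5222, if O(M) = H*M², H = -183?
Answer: -1660648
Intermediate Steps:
O(M) = -183*M²
(-3851 + O(95)) - 5222 = (-3851 - 183*95²) - 5222 = (-3851 - 183*9025) - 5222 = (-3851 - 1651575) - 5222 = -1655426 - 5222 = -1660648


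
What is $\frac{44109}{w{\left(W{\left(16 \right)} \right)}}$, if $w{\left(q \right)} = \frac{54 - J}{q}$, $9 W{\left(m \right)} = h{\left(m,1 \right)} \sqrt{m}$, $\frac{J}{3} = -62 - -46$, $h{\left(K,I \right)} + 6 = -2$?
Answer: $- \frac{78416}{51} \approx -1537.6$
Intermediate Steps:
$h{\left(K,I \right)} = -8$ ($h{\left(K,I \right)} = -6 - 2 = -8$)
$J = -48$ ($J = 3 \left(-62 - -46\right) = 3 \left(-62 + 46\right) = 3 \left(-16\right) = -48$)
$W{\left(m \right)} = - \frac{8 \sqrt{m}}{9}$ ($W{\left(m \right)} = \frac{\left(-8\right) \sqrt{m}}{9} = - \frac{8 \sqrt{m}}{9}$)
$w{\left(q \right)} = \frac{102}{q}$ ($w{\left(q \right)} = \frac{54 - -48}{q} = \frac{54 + 48}{q} = \frac{102}{q}$)
$\frac{44109}{w{\left(W{\left(16 \right)} \right)}} = \frac{44109}{102 \frac{1}{\left(- \frac{8}{9}\right) \sqrt{16}}} = \frac{44109}{102 \frac{1}{\left(- \frac{8}{9}\right) 4}} = \frac{44109}{102 \frac{1}{- \frac{32}{9}}} = \frac{44109}{102 \left(- \frac{9}{32}\right)} = \frac{44109}{- \frac{459}{16}} = 44109 \left(- \frac{16}{459}\right) = - \frac{78416}{51}$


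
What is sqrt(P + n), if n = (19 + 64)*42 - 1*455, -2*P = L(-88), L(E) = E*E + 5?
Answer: I*sqrt(3374)/2 ≈ 29.043*I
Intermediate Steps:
L(E) = 5 + E**2 (L(E) = E**2 + 5 = 5 + E**2)
P = -7749/2 (P = -(5 + (-88)**2)/2 = -(5 + 7744)/2 = -1/2*7749 = -7749/2 ≈ -3874.5)
n = 3031 (n = 83*42 - 455 = 3486 - 455 = 3031)
sqrt(P + n) = sqrt(-7749/2 + 3031) = sqrt(-1687/2) = I*sqrt(3374)/2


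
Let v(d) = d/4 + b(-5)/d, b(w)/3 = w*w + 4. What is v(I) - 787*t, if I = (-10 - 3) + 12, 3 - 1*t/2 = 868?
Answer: 5445691/4 ≈ 1.3614e+6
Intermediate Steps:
t = -1730 (t = 6 - 2*868 = 6 - 1736 = -1730)
I = -1 (I = -13 + 12 = -1)
b(w) = 12 + 3*w² (b(w) = 3*(w*w + 4) = 3*(w² + 4) = 3*(4 + w²) = 12 + 3*w²)
v(d) = 87/d + d/4 (v(d) = d/4 + (12 + 3*(-5)²)/d = d*(¼) + (12 + 3*25)/d = d/4 + (12 + 75)/d = d/4 + 87/d = 87/d + d/4)
v(I) - 787*t = (87/(-1) + (¼)*(-1)) - 787*(-1730) = (87*(-1) - ¼) + 1361510 = (-87 - ¼) + 1361510 = -349/4 + 1361510 = 5445691/4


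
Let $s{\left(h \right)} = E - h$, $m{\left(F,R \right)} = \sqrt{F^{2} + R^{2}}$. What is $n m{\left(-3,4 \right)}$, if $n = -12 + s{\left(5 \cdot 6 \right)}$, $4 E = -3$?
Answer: $- \frac{855}{4} \approx -213.75$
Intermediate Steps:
$E = - \frac{3}{4}$ ($E = \frac{1}{4} \left(-3\right) = - \frac{3}{4} \approx -0.75$)
$s{\left(h \right)} = - \frac{3}{4} - h$
$n = - \frac{171}{4}$ ($n = -12 - \left(\frac{3}{4} + 5 \cdot 6\right) = -12 - \frac{123}{4} = - \frac{171}{4} \approx -42.75$)
$n m{\left(-3,4 \right)} = - \frac{171 \sqrt{\left(-3\right)^{2} + 4^{2}}}{4} = - \frac{171 \sqrt{9 + 16}}{4} = - \frac{171 \sqrt{25}}{4} = \left(- \frac{171}{4}\right) 5 = - \frac{855}{4}$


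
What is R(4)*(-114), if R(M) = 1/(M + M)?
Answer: -57/4 ≈ -14.250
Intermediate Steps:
R(M) = 1/(2*M)
R(4)*(-114) = ((½)/4)*(-114) = ((½)*(¼))*(-114) = (⅛)*(-114) = -57/4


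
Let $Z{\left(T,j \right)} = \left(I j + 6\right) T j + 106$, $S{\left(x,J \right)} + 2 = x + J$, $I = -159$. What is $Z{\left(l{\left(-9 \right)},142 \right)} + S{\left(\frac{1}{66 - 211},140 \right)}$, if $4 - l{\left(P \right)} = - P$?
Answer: $\frac{2323822779}{145} \approx 1.6026 \cdot 10^{7}$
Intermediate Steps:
$S{\left(x,J \right)} = -2 + J + x$ ($S{\left(x,J \right)} = -2 + \left(x + J\right) = -2 + \left(J + x\right) = -2 + J + x$)
$l{\left(P \right)} = 4 + P$ ($l{\left(P \right)} = 4 - - P = 4 + P$)
$Z{\left(T,j \right)} = 106 + T j \left(6 - 159 j\right)$ ($Z{\left(T,j \right)} = \left(- 159 j + 6\right) T j + 106 = \left(6 - 159 j\right) T j + 106 = T \left(6 - 159 j\right) j + 106 = T j \left(6 - 159 j\right) + 106 = 106 + T j \left(6 - 159 j\right)$)
$Z{\left(l{\left(-9 \right)},142 \right)} + S{\left(\frac{1}{66 - 211},140 \right)} = \left(106 - 159 \left(4 - 9\right) 142^{2} + 6 \left(4 - 9\right) 142\right) + \left(-2 + 140 + \frac{1}{66 - 211}\right) = \left(106 - \left(-795\right) 20164 + 6 \left(-5\right) 142\right) + \left(-2 + 140 + \frac{1}{-145}\right) = \left(106 + 16030380 - 4260\right) - - \frac{20009}{145} = 16026226 + \frac{20009}{145} = \frac{2323822779}{145}$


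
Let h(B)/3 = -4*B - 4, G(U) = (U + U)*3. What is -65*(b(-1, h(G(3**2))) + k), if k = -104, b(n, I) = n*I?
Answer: -36140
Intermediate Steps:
G(U) = 6*U (G(U) = (2*U)*3 = 6*U)
h(B) = -12 - 12*B (h(B) = 3*(-4*B - 4) = 3*(-4 - 4*B) = -12 - 12*B)
b(n, I) = I*n
-65*(b(-1, h(G(3**2))) + k) = -65*((-12 - 72*3**2)*(-1) - 104) = -65*((-12 - 72*9)*(-1) - 104) = -65*((-12 - 12*54)*(-1) - 104) = -65*((-12 - 648)*(-1) - 104) = -65*(-660*(-1) - 104) = -65*(660 - 104) = -65*556 = -36140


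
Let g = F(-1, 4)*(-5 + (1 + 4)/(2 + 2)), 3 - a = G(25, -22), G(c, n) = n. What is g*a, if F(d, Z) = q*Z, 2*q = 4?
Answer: -750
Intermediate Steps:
q = 2 (q = (½)*4 = 2)
a = 25 (a = 3 - 1*(-22) = 3 + 22 = 25)
F(d, Z) = 2*Z
g = -30 (g = (2*4)*(-5 + (1 + 4)/(2 + 2)) = 8*(-5 + 5/4) = 8*(-15/4) = -30)
g*a = -30*25 = -750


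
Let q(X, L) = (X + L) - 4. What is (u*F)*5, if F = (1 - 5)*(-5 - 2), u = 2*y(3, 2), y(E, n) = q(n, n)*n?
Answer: 0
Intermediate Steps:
q(X, L) = -4 + L + X (q(X, L) = (L + X) - 4 = -4 + L + X)
y(E, n) = n*(-4 + 2*n) (y(E, n) = (-4 + n + n)*n = (-4 + 2*n)*n = n*(-4 + 2*n))
u = 0 (u = 2*(2*2*(-2 + 2)) = 2*(2*2*0) = 2*0 = 0)
F = 28 (F = -4*(-7) = 28)
(u*F)*5 = (0*28)*5 = 0*5 = 0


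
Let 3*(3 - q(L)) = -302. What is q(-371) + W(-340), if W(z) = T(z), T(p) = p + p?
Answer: -1729/3 ≈ -576.33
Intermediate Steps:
q(L) = 311/3 (q(L) = 3 - 1/3*(-302) = 3 + 302/3 = 311/3)
T(p) = 2*p
W(z) = 2*z
q(-371) + W(-340) = 311/3 + 2*(-340) = 311/3 - 680 = -1729/3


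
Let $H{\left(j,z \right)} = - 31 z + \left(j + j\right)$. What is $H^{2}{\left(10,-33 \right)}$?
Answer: $1087849$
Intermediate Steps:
$H{\left(j,z \right)} = - 31 z + 2 j$
$H^{2}{\left(10,-33 \right)} = \left(\left(-31\right) \left(-33\right) + 2 \cdot 10\right)^{2} = \left(1023 + 20\right)^{2} = 1043^{2} = 1087849$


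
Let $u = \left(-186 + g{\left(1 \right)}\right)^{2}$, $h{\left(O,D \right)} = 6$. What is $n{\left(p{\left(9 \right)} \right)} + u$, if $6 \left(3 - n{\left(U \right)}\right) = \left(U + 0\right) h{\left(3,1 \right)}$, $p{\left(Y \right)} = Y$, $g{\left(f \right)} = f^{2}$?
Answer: $34219$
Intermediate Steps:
$n{\left(U \right)} = 3 - U$ ($n{\left(U \right)} = 3 - \frac{\left(U + 0\right) 6}{6} = 3 - \frac{U 6}{6} = 3 - \frac{6 U}{6} = 3 - U$)
$u = 34225$ ($u = \left(-186 + 1^{2}\right)^{2} = \left(-186 + 1\right)^{2} = \left(-185\right)^{2} = 34225$)
$n{\left(p{\left(9 \right)} \right)} + u = \left(3 - 9\right) + 34225 = -6 + 34225 = 34219$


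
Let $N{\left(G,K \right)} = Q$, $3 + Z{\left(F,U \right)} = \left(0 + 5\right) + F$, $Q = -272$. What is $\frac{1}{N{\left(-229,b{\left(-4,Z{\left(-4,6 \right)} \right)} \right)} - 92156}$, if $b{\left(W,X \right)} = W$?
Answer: $- \frac{1}{92428} \approx -1.0819 \cdot 10^{-5}$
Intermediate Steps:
$Z{\left(F,U \right)} = 2 + F$ ($Z{\left(F,U \right)} = -3 + \left(\left(0 + 5\right) + F\right) = -3 + \left(5 + F\right) = 2 + F$)
$N{\left(G,K \right)} = -272$
$\frac{1}{N{\left(-229,b{\left(-4,Z{\left(-4,6 \right)} \right)} \right)} - 92156} = \frac{1}{-272 - 92156} = \frac{1}{-92428} = - \frac{1}{92428}$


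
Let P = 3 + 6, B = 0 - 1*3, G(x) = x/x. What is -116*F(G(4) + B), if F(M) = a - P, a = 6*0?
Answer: 1044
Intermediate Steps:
G(x) = 1
B = -3 (B = 0 - 3 = -3)
a = 0
P = 9
F(M) = -9 (F(M) = 0 - 1*9 = 0 - 9 = -9)
-116*F(G(4) + B) = -116*(-9) = 1044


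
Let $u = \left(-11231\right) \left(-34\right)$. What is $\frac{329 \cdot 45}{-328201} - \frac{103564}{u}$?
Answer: $- \frac{24807983}{78426073} \approx -0.31632$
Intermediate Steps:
$u = 381854$
$\frac{329 \cdot 45}{-328201} - \frac{103564}{u} = \frac{329 \cdot 45}{-328201} - \frac{103564}{381854} = 14805 \left(- \frac{1}{328201}\right) - \frac{3046}{11231} = - \frac{315}{6983} - \frac{3046}{11231} = - \frac{24807983}{78426073}$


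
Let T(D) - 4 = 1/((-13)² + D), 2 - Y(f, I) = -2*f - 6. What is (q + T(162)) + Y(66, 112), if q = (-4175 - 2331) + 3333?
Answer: -1002598/331 ≈ -3029.0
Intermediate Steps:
Y(f, I) = 8 + 2*f (Y(f, I) = 2 - (-2*f - 6) = 2 - (-6 - 2*f) = 2 + (6 + 2*f) = 8 + 2*f)
T(D) = 4 + 1/(169 + D) (T(D) = 4 + 1/((-13)² + D) = 4 + 1/(169 + D))
q = -3173 (q = -6506 + 3333 = -3173)
(q + T(162)) + Y(66, 112) = (-3173 + (677 + 4*162)/(169 + 162)) + (8 + 2*66) = (-3173 + (677 + 648)/331) + (8 + 132) = (-3173 + (1/331)*1325) + 140 = (-3173 + 1325/331) + 140 = -1048938/331 + 140 = -1002598/331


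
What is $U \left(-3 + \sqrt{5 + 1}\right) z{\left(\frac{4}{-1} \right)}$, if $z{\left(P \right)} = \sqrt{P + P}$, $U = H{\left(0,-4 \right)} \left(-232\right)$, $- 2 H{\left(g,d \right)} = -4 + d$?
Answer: $1856 i \sqrt{2} \left(3 - \sqrt{6}\right) \approx 1445.0 i$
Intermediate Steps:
$H{\left(g,d \right)} = 2 - \frac{d}{2}$ ($H{\left(g,d \right)} = - \frac{-4 + d}{2} = 2 - \frac{d}{2}$)
$U = -928$ ($U = \left(2 - -2\right) \left(-232\right) = \left(2 + 2\right) \left(-232\right) = 4 \left(-232\right) = -928$)
$z{\left(P \right)} = \sqrt{2} \sqrt{P}$ ($z{\left(P \right)} = \sqrt{2 P} = \sqrt{2} \sqrt{P}$)
$U \left(-3 + \sqrt{5 + 1}\right) z{\left(\frac{4}{-1} \right)} = - 928 \left(-3 + \sqrt{5 + 1}\right) \sqrt{2} \sqrt{\frac{4}{-1}} = - 928 \left(-3 + \sqrt{6}\right) \sqrt{2} \sqrt{4 \left(-1\right)} = - 928 \left(-3 + \sqrt{6}\right) \sqrt{2} \sqrt{-4} = - 928 \left(-3 + \sqrt{6}\right) \sqrt{2} \cdot 2 i = - 928 \left(-3 + \sqrt{6}\right) 2 i \sqrt{2} = - 928 \cdot 2 i \sqrt{2} \left(-3 + \sqrt{6}\right) = - 1856 i \sqrt{2} \left(-3 + \sqrt{6}\right)$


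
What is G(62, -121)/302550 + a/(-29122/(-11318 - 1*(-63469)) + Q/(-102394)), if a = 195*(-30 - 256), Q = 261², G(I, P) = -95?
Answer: 18020421454140363359/395402373472890 ≈ 45575.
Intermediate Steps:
Q = 68121
a = -55770 (a = 195*(-286) = -55770)
G(62, -121)/302550 + a/(-29122/(-11318 - 1*(-63469)) + Q/(-102394)) = -95/302550 - 55770/(-29122/(-11318 - 1*(-63469)) + 68121/(-102394)) = -95*1/302550 - 55770/(-29122/(-11318 + 63469) + 68121*(-1/102394)) = -19/60510 - 55770/(-29122/52151 - 68121/102394) = -19/60510 - 55770/(-6534496339/5339949494) = -19/60510 - 55770*(-5339949494/6534496339) = -19/60510 + 297808983280380/6534496339 = 18020421454140363359/395402373472890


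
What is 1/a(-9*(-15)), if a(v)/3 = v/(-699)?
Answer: -233/135 ≈ -1.7259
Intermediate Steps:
a(v) = -v/233 (a(v) = 3*(v/(-699)) = 3*(v*(-1/699)) = 3*(-v/699) = -v/233)
1/a(-9*(-15)) = 1/(-(-9)*(-15)/233) = 1/(-1/233*135) = 1/(-135/233) = -233/135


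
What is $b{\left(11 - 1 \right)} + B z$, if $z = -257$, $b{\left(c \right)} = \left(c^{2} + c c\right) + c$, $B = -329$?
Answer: $84763$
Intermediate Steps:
$b{\left(c \right)} = c + 2 c^{2}$ ($b{\left(c \right)} = \left(c^{2} + c^{2}\right) + c = 2 c^{2} + c = c + 2 c^{2}$)
$b{\left(11 - 1 \right)} + B z = \left(11 - 1\right) \left(1 + 2 \left(11 - 1\right)\right) - -84553 = 10 \left(1 + 2 \cdot 10\right) + 84553 = 10 \left(1 + 20\right) + 84553 = 10 \cdot 21 + 84553 = 210 + 84553 = 84763$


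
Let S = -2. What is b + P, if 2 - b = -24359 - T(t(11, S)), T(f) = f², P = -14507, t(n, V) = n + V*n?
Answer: 9975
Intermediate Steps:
b = 24482 (b = 2 - (-24359 - (11*(1 - 2))²) = 2 - (-24359 - (11*(-1))²) = 2 - (-24359 - 1*(-11)²) = 2 - (-24359 - 1*121) = 2 - (-24359 - 121) = 2 - 1*(-24480) = 2 + 24480 = 24482)
b + P = 24482 - 14507 = 9975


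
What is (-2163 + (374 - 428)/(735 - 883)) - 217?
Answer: -176093/74 ≈ -2379.6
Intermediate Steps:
(-2163 + (374 - 428)/(735 - 883)) - 217 = (-2163 - 54/(-148)) - 217 = (-2163 - 54*(-1/148)) - 217 = (-2163 + 27/74) - 217 = -160035/74 - 217 = -176093/74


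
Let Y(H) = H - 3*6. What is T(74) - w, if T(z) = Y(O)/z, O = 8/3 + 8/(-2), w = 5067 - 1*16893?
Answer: 1312657/111 ≈ 11826.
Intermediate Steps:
w = -11826 (w = 5067 - 16893 = -11826)
O = -4/3 (O = 8*(⅓) + 8*(-½) = 8/3 - 4 = -4/3 ≈ -1.3333)
Y(H) = -18 + H (Y(H) = H - 18 = -18 + H)
T(z) = -58/(3*z) (T(z) = (-18 - 4/3)/z = -58/(3*z))
T(74) - w = -58/3/74 - 1*(-11826) = -58/3*1/74 + 11826 = -29/111 + 11826 = 1312657/111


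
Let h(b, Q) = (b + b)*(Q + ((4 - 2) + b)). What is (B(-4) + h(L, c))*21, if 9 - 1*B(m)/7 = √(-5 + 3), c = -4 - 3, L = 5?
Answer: 1323 - 147*I*√2 ≈ 1323.0 - 207.89*I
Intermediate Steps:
c = -7
h(b, Q) = 2*b*(2 + Q + b) (h(b, Q) = (2*b)*(Q + (2 + b)) = (2*b)*(2 + Q + b) = 2*b*(2 + Q + b))
B(m) = 63 - 7*I*√2 (B(m) = 63 - 7*√(-5 + 3) = 63 - 7*I*√2)
(B(-4) + h(L, c))*21 = ((63 - 7*I*√2) + 2*5*(2 - 7 + 5))*21 = ((63 - 7*I*√2) + 2*5*0)*21 = ((63 - 7*I*√2) + 0)*21 = (63 - 7*I*√2)*21 = 1323 - 147*I*√2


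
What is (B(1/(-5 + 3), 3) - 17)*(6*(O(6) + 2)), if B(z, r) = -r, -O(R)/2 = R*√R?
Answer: -240 + 1440*√6 ≈ 3287.3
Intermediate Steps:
O(R) = -2*R^(3/2) (O(R) = -2*R*√R = -2*R^(3/2))
(B(1/(-5 + 3), 3) - 17)*(6*(O(6) + 2)) = (-1*3 - 17)*(6*(-12*√6 + 2)) = (-3 - 17)*(6*(-12*√6 + 2)) = -120*(-12*√6 + 2) = -120*(2 - 12*√6) = -20*(12 - 72*√6) = -240 + 1440*√6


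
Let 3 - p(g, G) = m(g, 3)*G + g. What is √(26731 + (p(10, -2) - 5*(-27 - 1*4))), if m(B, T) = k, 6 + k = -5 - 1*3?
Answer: √26851 ≈ 163.86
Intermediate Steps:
k = -14 (k = -6 + (-5 - 1*3) = -6 + (-5 - 3) = -6 - 8 = -14)
m(B, T) = -14
p(g, G) = 3 - g + 14*G (p(g, G) = 3 - (-14*G + g) = 3 - (g - 14*G) = 3 + (-g + 14*G) = 3 - g + 14*G)
√(26731 + (p(10, -2) - 5*(-27 - 1*4))) = √(26731 + ((3 - 1*10 + 14*(-2)) - 5*(-27 - 1*4))) = √(26731 + ((3 - 10 - 28) - 5*(-27 - 4))) = √(26731 + (-35 - 5*(-31))) = √(26731 + (-35 + 155)) = √(26731 + 120) = √26851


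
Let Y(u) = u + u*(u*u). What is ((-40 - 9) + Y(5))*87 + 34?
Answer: 7081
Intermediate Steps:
Y(u) = u + u³ (Y(u) = u + u*u² = u + u³)
((-40 - 9) + Y(5))*87 + 34 = ((-40 - 9) + (5 + 5³))*87 + 34 = (-49 + (5 + 125))*87 + 34 = (-49 + 130)*87 + 34 = 81*87 + 34 = 7047 + 34 = 7081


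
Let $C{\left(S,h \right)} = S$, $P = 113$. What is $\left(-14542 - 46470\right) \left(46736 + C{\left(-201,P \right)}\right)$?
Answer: $-2839193420$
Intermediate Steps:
$\left(-14542 - 46470\right) \left(46736 + C{\left(-201,P \right)}\right) = \left(-14542 - 46470\right) \left(46736 - 201\right) = \left(-61012\right) 46535 = -2839193420$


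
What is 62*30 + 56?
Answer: 1916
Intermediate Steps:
62*30 + 56 = 1860 + 56 = 1916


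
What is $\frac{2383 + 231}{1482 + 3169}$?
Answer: $\frac{2614}{4651} \approx 0.56203$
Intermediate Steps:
$\frac{2383 + 231}{1482 + 3169} = \frac{2614}{4651}$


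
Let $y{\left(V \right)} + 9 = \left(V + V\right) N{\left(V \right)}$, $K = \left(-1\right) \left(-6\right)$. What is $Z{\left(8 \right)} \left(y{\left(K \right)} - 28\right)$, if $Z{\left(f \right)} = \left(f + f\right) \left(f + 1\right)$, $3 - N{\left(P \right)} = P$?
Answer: $-10512$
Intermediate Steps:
$N{\left(P \right)} = 3 - P$
$Z{\left(f \right)} = 2 f \left(1 + f\right)$
$K = 6$
$y{\left(V \right)} = -9 + 2 V \left(3 - V\right)$ ($y{\left(V \right)} = -9 + \left(V + V\right) \left(3 - V\right) = -9 + 2 V \left(3 - V\right)$)
$Z{\left(8 \right)} \left(y{\left(K \right)} - 28\right) = 2 \cdot 8 \left(1 + 8\right) \left(\left(-9 - 12 \left(-3 + 6\right)\right) - 28\right) = 2 \cdot 8 \cdot 9 \left(\left(-9 - 12 \cdot 3\right) - 28\right) = 144 \left(\left(-9 - 36\right) - 28\right) = 144 \left(-45 - 28\right) = 144 \left(-73\right) = -10512$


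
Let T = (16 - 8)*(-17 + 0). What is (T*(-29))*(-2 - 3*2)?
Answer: -31552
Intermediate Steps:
T = -136 (T = 8*(-17) = -136)
(T*(-29))*(-2 - 3*2) = (-136*(-29))*(-2 - 3*2) = 3944*(-2 - 6) = 3944*(-8) = -31552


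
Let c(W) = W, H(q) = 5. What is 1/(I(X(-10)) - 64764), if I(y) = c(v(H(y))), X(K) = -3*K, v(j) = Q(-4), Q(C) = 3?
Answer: -1/64761 ≈ -1.5441e-5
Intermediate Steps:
v(j) = 3
I(y) = 3
1/(I(X(-10)) - 64764) = 1/(3 - 64764) = 1/(-64761) = -1/64761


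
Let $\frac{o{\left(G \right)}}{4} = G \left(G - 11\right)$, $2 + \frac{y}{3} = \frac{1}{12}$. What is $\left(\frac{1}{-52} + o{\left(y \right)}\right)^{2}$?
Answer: $\frac{25080064}{169} \approx 1.484 \cdot 10^{5}$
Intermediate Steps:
$y = - \frac{23}{4}$ ($y = -6 + \frac{3}{12} = -6 + 3 \cdot \frac{1}{12} = -6 + \frac{1}{4} = - \frac{23}{4} \approx -5.75$)
$o{\left(G \right)} = 4 G \left(-11 + G\right)$ ($o{\left(G \right)} = 4 G \left(G - 11\right) = 4 G \left(-11 + G\right)$)
$\left(\frac{1}{-52} + o{\left(y \right)}\right)^{2} = \left(\frac{1}{-52} + 4 \left(- \frac{23}{4}\right) \left(-11 - \frac{23}{4}\right)\right)^{2} = \left(- \frac{1}{52} + 4 \left(- \frac{23}{4}\right) \left(- \frac{67}{4}\right)\right)^{2} = \left(- \frac{1}{52} + \frac{1541}{4}\right)^{2} = \left(\frac{5008}{13}\right)^{2} = \frac{25080064}{169}$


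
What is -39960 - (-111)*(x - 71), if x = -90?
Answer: -57831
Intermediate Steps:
-39960 - (-111)*(x - 71) = -39960 - (-111)*(-90 - 71) = -39960 - (-111)*(-161) = -39960 - 1*17871 = -39960 - 17871 = -57831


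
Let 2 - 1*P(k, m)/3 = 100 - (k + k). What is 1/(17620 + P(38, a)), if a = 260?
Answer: 1/17554 ≈ 5.6967e-5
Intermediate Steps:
P(k, m) = -294 + 6*k (P(k, m) = 6 - 3*(100 - (k + k)) = 6 - 3*(100 - 2*k) = 6 + (-300 + 6*k) = -294 + 6*k)
1/(17620 + P(38, a)) = 1/(17620 + (-294 + 6*38)) = 1/(17620 + (-294 + 228)) = 1/(17620 - 66) = 1/17554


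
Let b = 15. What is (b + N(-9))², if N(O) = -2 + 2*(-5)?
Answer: 9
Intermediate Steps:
N(O) = -12 (N(O) = -2 - 10 = -12)
(b + N(-9))² = (15 - 12)² = 3² = 9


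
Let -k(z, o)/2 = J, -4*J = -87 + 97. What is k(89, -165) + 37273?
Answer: 37278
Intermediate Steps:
J = -5/2 (J = -(-87 + 97)/4 = -1/4*10 = -5/2 ≈ -2.5000)
k(z, o) = 5 (k(z, o) = -2*(-5/2) = 5)
k(89, -165) + 37273 = 5 + 37273 = 37278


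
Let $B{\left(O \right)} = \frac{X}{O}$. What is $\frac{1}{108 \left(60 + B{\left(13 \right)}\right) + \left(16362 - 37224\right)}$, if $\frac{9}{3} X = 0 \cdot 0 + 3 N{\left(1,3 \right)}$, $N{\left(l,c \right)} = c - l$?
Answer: $- \frac{13}{186750} \approx -6.9612 \cdot 10^{-5}$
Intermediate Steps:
$X = 2$ ($X = \frac{0 \cdot 0 + 3 \left(3 - 1\right)}{3} = \frac{0 + 3 \left(3 - 1\right)}{3} = \frac{0 + 3 \cdot 2}{3} = \frac{0 + 6}{3} = \frac{1}{3} \cdot 6 = 2$)
$B{\left(O \right)} = \frac{2}{O}$
$\frac{1}{108 \left(60 + B{\left(13 \right)}\right) + \left(16362 - 37224\right)} = \frac{1}{108 \left(60 + \frac{2}{13}\right) + \left(16362 - 37224\right)} = \frac{1}{108 \left(60 + 2 \cdot \frac{1}{13}\right) + \left(16362 - 37224\right)} = \frac{1}{108 \left(60 + \frac{2}{13}\right) - 20862} = \frac{1}{108 \cdot \frac{782}{13} - 20862} = \frac{1}{\frac{84456}{13} - 20862} = \frac{1}{- \frac{186750}{13}} = - \frac{13}{186750}$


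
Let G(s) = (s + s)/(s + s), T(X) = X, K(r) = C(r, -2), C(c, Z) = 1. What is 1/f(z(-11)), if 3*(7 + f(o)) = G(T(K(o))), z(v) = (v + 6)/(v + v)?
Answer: -3/20 ≈ -0.15000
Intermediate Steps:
K(r) = 1
z(v) = (6 + v)/(2*v) (z(v) = (6 + v)/((2*v)) = (6 + v)*(1/(2*v)) = (6 + v)/(2*v))
G(s) = 1 (G(s) = (2*s)/((2*s)) = (2*s)*(1/(2*s)) = 1)
f(o) = -20/3 (f(o) = -7 + (1/3)*1 = -7 + 1/3 = -20/3)
1/f(z(-11)) = 1/(-20/3) = -3/20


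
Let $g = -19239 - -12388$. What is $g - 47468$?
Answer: $-54319$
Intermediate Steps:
$g = -6851$ ($g = -19239 + 12388 = -6851$)
$g - 47468 = -6851 - 47468 = -54319$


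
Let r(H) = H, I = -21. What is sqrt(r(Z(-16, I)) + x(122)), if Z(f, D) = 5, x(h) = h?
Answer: sqrt(127) ≈ 11.269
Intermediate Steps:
sqrt(r(Z(-16, I)) + x(122)) = sqrt(5 + 122) = sqrt(127)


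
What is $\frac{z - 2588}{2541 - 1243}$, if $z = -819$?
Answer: $- \frac{3407}{1298} \approx -2.6248$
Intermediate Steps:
$\frac{z - 2588}{2541 - 1243} = \frac{-819 - 2588}{2541 - 1243} = - \frac{3407}{1298}$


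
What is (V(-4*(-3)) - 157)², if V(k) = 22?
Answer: 18225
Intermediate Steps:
(V(-4*(-3)) - 157)² = (22 - 157)² = (-135)² = 18225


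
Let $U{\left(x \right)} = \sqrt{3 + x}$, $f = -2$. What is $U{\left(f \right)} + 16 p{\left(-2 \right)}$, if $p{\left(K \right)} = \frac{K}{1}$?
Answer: $-31$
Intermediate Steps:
$p{\left(K \right)} = K$ ($p{\left(K \right)} = K 1 = K$)
$U{\left(f \right)} + 16 p{\left(-2 \right)} = \sqrt{3 - 2} + 16 \left(-2\right) = \sqrt{1} - 32 = 1 - 32 = -31$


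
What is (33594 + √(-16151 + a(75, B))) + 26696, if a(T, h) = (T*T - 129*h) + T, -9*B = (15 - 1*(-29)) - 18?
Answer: 60290 + I*√90705/3 ≈ 60290.0 + 100.39*I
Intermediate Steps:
B = -26/9 (B = -((15 - 1*(-29)) - 18)/9 = -((15 + 29) - 18)/9 = -(44 - 18)/9 = -⅑*26 = -26/9 ≈ -2.8889)
a(T, h) = T + T² - 129*h (a(T, h) = (T² - 129*h) + T = T + T² - 129*h)
(33594 + √(-16151 + a(75, B))) + 26696 = (33594 + √(-16151 + (75 + 75² - 129*(-26/9)))) + 26696 = (33594 + √(-16151 + (75 + 5625 + 1118/3))) + 26696 = (33594 + √(-16151 + 18218/3)) + 26696 = (33594 + √(-30235/3)) + 26696 = (33594 + I*√90705/3) + 26696 = 60290 + I*√90705/3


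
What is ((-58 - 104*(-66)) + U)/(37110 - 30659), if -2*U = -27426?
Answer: 20519/6451 ≈ 3.1807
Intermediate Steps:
U = 13713 (U = -½*(-27426) = 13713)
((-58 - 104*(-66)) + U)/(37110 - 30659) = ((-58 - 104*(-66)) + 13713)/(37110 - 30659) = ((-58 + 6864) + 13713)/6451 = (6806 + 13713)*(1/6451) = 20519*(1/6451) = 20519/6451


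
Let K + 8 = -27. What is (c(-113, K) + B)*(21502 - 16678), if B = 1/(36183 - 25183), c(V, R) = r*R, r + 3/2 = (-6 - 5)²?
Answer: -27742521897/1375 ≈ -2.0176e+7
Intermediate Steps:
K = -35 (K = -8 - 27 = -35)
r = 239/2 (r = -3/2 + (-6 - 5)² = -3/2 + (-11)² = -3/2 + 121 = 239/2 ≈ 119.50)
c(V, R) = 239*R/2
B = 1/11000 ≈ 9.0909e-5
(c(-113, K) + B)*(21502 - 16678) = ((239/2)*(-35) + 1/11000)*(21502 - 16678) = (-8365/2 + 1/11000)*4824 = -46007499/11000*4824 = -27742521897/1375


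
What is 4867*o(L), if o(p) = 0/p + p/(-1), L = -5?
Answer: 24335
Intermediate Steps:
o(p) = -p (o(p) = 0 + p*(-1) = 0 - p = -p)
4867*o(L) = 4867*(-1*(-5)) = 4867*5 = 24335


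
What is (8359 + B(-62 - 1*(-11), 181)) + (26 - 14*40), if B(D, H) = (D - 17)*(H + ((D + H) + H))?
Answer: -25631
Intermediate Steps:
B(D, H) = (-17 + D)*(D + 3*H) (B(D, H) = (-17 + D)*(H + (D + 2*H)) = (-17 + D)*(D + 3*H))
(8359 + B(-62 - 1*(-11), 181)) + (26 - 14*40) = (8359 + ((-62 - 1*(-11))**2 - 51*181 - 17*(-62 - 1*(-11)) + 3*(-62 - 1*(-11))*181)) + (26 - 14*40) = (8359 + ((-62 + 11)**2 - 9231 - 17*(-62 + 11) + 3*(-62 + 11)*181)) + (26 - 560) = (8359 + ((-51)**2 - 9231 - 17*(-51) + 3*(-51)*181)) - 534 = (8359 + (2601 - 9231 + 867 - 27693)) - 534 = (8359 - 33456) - 534 = -25097 - 534 = -25631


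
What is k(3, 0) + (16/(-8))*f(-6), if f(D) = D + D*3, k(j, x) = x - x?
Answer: 48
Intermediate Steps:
k(j, x) = 0
f(D) = 4*D (f(D) = D + 3*D = 4*D)
k(3, 0) + (16/(-8))*f(-6) = 0 + (16/(-8))*(4*(-6)) = 0 + (16*(-1/8))*(-24) = 0 - 2*(-24) = 0 + 48 = 48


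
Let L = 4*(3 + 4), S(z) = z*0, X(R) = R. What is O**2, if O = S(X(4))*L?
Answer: 0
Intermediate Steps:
S(z) = 0
L = 28 (L = 4*7 = 28)
O = 0 (O = 0*28 = 0)
O**2 = 0**2 = 0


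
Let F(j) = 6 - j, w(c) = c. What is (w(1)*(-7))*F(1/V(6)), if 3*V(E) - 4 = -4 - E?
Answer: -91/2 ≈ -45.500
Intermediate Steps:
V(E) = -E/3 (V(E) = 4/3 + (-4 - E)/3 = 4/3 + (-4/3 - E/3) = -E/3)
(w(1)*(-7))*F(1/V(6)) = (1*(-7))*(6 - 1/((-⅓*6))) = -7*(6 - 1/(-2)) = -7*(6 - 1*(-½)) = -7*(6 + ½) = -7*13/2 = -91/2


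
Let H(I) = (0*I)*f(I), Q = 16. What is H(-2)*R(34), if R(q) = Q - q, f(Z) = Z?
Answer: 0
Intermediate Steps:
R(q) = 16 - q
H(I) = 0 (H(I) = (0*I)*I = 0*I = 0)
H(-2)*R(34) = 0*(16 - 1*34) = 0*(16 - 34) = 0*(-18) = 0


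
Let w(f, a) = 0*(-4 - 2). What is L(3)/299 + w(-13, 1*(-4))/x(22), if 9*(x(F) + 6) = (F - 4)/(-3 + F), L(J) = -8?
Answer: -8/299 ≈ -0.026756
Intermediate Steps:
w(f, a) = 0 (w(f, a) = 0*(-6) = 0)
x(F) = -6 + (-4 + F)/(9*(-3 + F)) (x(F) = -6 + ((F - 4)/(-3 + F))/9 = -6 + ((-4 + F)/(-3 + F))/9 = -6 + (-4 + F)/(9*(-3 + F)))
L(3)/299 + w(-13, 1*(-4))/x(22) = -8/299 + 0/(((158 - 53*22)/(9*(-3 + 22)))) = -8*1/299 + 0/(((1/9)*(158 - 1166)/19)) = -8/299 + 0/(((1/9)*(1/19)*(-1008))) = -8/299 + 0/(-112/19) = -8/299 + 0*(-19/112) = -8/299 + 0 = -8/299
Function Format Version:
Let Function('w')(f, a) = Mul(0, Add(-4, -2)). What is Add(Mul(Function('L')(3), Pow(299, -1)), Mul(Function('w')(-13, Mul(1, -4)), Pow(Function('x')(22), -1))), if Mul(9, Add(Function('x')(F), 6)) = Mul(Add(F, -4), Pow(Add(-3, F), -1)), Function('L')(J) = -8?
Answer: Rational(-8, 299) ≈ -0.026756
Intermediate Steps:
Function('w')(f, a) = 0 (Function('w')(f, a) = Mul(0, -6) = 0)
Function('x')(F) = Add(-6, Mul(Rational(1, 9), Pow(Add(-3, F), -1), Add(-4, F))) (Function('x')(F) = Add(-6, Mul(Rational(1, 9), Mul(Add(F, -4), Pow(Add(-3, F), -1)))) = Add(-6, Mul(Rational(1, 9), Mul(Add(-4, F), Pow(Add(-3, F), -1)))) = Add(-6, Mul(Rational(1, 9), Mul(Pow(Add(-3, F), -1), Add(-4, F)))) = Add(-6, Mul(Rational(1, 9), Pow(Add(-3, F), -1), Add(-4, F))))
Add(Mul(Function('L')(3), Pow(299, -1)), Mul(Function('w')(-13, Mul(1, -4)), Pow(Function('x')(22), -1))) = Add(Mul(-8, Pow(299, -1)), Mul(0, Pow(Mul(Rational(1, 9), Pow(Add(-3, 22), -1), Add(158, Mul(-53, 22))), -1))) = Add(Mul(-8, Rational(1, 299)), Mul(0, Pow(Mul(Rational(1, 9), Pow(19, -1), Add(158, -1166)), -1))) = Add(Rational(-8, 299), Mul(0, Pow(Mul(Rational(1, 9), Rational(1, 19), -1008), -1))) = Add(Rational(-8, 299), Mul(0, Pow(Rational(-112, 19), -1))) = Add(Rational(-8, 299), Mul(0, Rational(-19, 112))) = Add(Rational(-8, 299), 0) = Rational(-8, 299)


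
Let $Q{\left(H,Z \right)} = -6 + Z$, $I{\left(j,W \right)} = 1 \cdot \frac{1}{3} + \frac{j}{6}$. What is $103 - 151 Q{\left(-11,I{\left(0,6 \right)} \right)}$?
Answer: $\frac{2876}{3} \approx 958.67$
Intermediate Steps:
$I{\left(j,W \right)} = \frac{1}{3} + \frac{j}{6}$ ($I{\left(j,W \right)} = 1 \cdot \frac{1}{3} + j \frac{1}{6} = \frac{1}{3} + \frac{j}{6}$)
$103 - 151 Q{\left(-11,I{\left(0,6 \right)} \right)} = 103 - 151 \left(-6 + \left(\frac{1}{3} + \frac{1}{6} \cdot 0\right)\right) = 103 - 151 \left(-6 + \left(\frac{1}{3} + 0\right)\right) = 103 - 151 \left(-6 + \frac{1}{3}\right) = 103 - - \frac{2567}{3} = 103 + \frac{2567}{3} = \frac{2876}{3}$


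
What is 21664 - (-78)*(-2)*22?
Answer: 18232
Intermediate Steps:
21664 - (-78)*(-2)*22 = 21664 - 26*6*22 = 21664 - 156*22 = 21664 - 3432 = 18232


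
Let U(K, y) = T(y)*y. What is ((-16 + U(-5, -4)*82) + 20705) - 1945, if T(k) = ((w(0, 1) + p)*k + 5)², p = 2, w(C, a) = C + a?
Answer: 2672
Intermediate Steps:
T(k) = (5 + 3*k)² (T(k) = (((0 + 1) + 2)*k + 5)² = ((1 + 2)*k + 5)² = (3*k + 5)² = (5 + 3*k)²)
U(K, y) = y*(5 + 3*y)² (U(K, y) = (5 + 3*y)²*y = y*(5 + 3*y)²)
((-16 + U(-5, -4)*82) + 20705) - 1945 = ((-16 - 4*(5 + 3*(-4))²*82) + 20705) - 1945 = ((-16 - 4*(5 - 12)²*82) + 20705) - 1945 = ((-16 - 4*(-7)²*82) + 20705) - 1945 = ((-16 - 4*49*82) + 20705) - 1945 = ((-16 - 196*82) + 20705) - 1945 = ((-16 - 16072) + 20705) - 1945 = (-16088 + 20705) - 1945 = 4617 - 1945 = 2672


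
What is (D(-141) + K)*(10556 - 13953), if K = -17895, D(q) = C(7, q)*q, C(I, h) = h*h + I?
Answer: 9586683891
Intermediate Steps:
C(I, h) = I + h² (C(I, h) = h² + I = I + h²)
D(q) = q*(7 + q²) (D(q) = (7 + q²)*q = q*(7 + q²))
(D(-141) + K)*(10556 - 13953) = (-141*(7 + (-141)²) - 17895)*(10556 - 13953) = (-141*(7 + 19881) - 17895)*(-3397) = (-141*19888 - 17895)*(-3397) = (-2804208 - 17895)*(-3397) = -2822103*(-3397) = 9586683891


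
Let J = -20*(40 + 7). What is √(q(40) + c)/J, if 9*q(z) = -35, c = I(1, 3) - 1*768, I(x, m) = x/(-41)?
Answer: -I*√2919569/57810 ≈ -0.029557*I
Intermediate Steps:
I(x, m) = -x/41 (I(x, m) = x*(-1/41) = -x/41)
c = -31489/41 (c = -1/41*1 - 1*768 = -1/41 - 768 = -31489/41 ≈ -768.02)
q(z) = -35/9 (q(z) = (⅑)*(-35) = -35/9)
J = -940 (J = -20*47 = -940)
√(q(40) + c)/J = √(-35/9 - 31489/41)/(-940) = √(-284836/369)*(-1/940) = (2*I*√2919569/123)*(-1/940) = -I*√2919569/57810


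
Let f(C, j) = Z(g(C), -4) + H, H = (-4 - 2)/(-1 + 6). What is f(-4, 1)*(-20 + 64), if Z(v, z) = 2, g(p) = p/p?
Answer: 176/5 ≈ 35.200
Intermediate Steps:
g(p) = 1
H = -6/5 ≈ -1.2000
f(C, j) = ⅘ (f(C, j) = 2 - 6/5 = ⅘)
f(-4, 1)*(-20 + 64) = 4*(-20 + 64)/5 = (⅘)*44 = 176/5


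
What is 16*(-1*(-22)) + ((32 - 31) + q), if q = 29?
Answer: 382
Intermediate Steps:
16*(-1*(-22)) + ((32 - 31) + q) = 16*(-1*(-22)) + ((32 - 31) + 29) = 16*22 + (1 + 29) = 352 + 30 = 382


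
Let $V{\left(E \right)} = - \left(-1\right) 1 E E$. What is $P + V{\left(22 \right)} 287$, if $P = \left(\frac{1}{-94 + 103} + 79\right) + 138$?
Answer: $\frac{1252126}{9} \approx 1.3913 \cdot 10^{5}$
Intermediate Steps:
$P = \frac{1954}{9}$ ($P = \left(\frac{1}{9} + 79\right) + 138 = \frac{712}{9} + 138 = \frac{1954}{9} \approx 217.11$)
$V{\left(E \right)} = E^{2}$ ($V{\left(E \right)} = \left(-1\right) \left(-1\right) E^{2} = 1 E^{2} = E^{2}$)
$P + V{\left(22 \right)} 287 = \frac{1954}{9} + 22^{2} \cdot 287 = \frac{1954}{9} + 484 \cdot 287 = \frac{1954}{9} + 138908 = \frac{1252126}{9}$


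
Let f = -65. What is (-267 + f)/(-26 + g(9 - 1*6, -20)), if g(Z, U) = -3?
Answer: 332/29 ≈ 11.448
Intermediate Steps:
(-267 + f)/(-26 + g(9 - 1*6, -20)) = (-267 - 65)/(-26 - 3) = -332/(-29) = -332*(-1/29) = 332/29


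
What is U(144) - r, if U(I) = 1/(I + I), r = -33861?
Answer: 9751969/288 ≈ 33861.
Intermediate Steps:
U(I) = 1/(2*I)
U(144) - r = (½)/144 - 1*(-33861) = (½)*(1/144) + 33861 = 1/288 + 33861 = 9751969/288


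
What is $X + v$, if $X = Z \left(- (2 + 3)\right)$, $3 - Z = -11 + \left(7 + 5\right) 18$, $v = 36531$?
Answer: $37541$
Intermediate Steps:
$Z = -202$ ($Z = 3 - \left(-11 + \left(7 + 5\right) 18\right) = 3 - \left(-11 + 12 \cdot 18\right) = 3 - \left(-11 + 216\right) = 3 - 205 = -202$)
$X = 1010$ ($X = - 202 \left(- (2 + 3)\right) = - 202 \left(\left(-1\right) 5\right) = \left(-202\right) \left(-5\right) = 1010$)
$X + v = 1010 + 36531 = 37541$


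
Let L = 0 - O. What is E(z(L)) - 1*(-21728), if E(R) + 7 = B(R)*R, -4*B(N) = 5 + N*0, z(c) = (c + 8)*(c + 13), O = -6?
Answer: 42777/2 ≈ 21389.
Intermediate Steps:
L = 6 (L = 0 - 1*(-6) = 0 + 6 = 6)
z(c) = (8 + c)*(13 + c)
B(N) = -5/4 (B(N) = -(5 + N*0)/4 = -(5 + 0)/4 = -1/4*5 = -5/4)
E(R) = -7 - 5*R/4
E(z(L)) - 1*(-21728) = (-7 - 5*(104 + 6**2 + 21*6)/4) - 1*(-21728) = (-7 - 5*(104 + 36 + 126)/4) + 21728 = (-7 - 5/4*266) + 21728 = (-7 - 665/2) + 21728 = -679/2 + 21728 = 42777/2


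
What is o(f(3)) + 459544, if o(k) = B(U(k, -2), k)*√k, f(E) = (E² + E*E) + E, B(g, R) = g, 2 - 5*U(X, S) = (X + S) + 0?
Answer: 459544 - 17*√21/5 ≈ 4.5953e+5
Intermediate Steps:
U(X, S) = ⅖ - S/5 - X/5 (U(X, S) = ⅖ - ((X + S) + 0)/5 = ⅖ - ((S + X) + 0)/5 = ⅖ - (S + X)/5 = ⅖ + (-S/5 - X/5) = ⅖ - S/5 - X/5)
f(E) = E + 2*E² (f(E) = (E² + E²) + E = 2*E² + E = E + 2*E²)
o(k) = √k*(⅘ - k/5) (o(k) = (⅖ - ⅕*(-2) - k/5)*√k = (⅖ + ⅖ - k/5)*√k = (⅘ - k/5)*√k = √k*(⅘ - k/5))
o(f(3)) + 459544 = √(3*(1 + 2*3))*(4 - 3*(1 + 2*3))/5 + 459544 = √(3*(1 + 6))*(4 - 3*(1 + 6))/5 + 459544 = √(3*7)*(4 - 3*7)/5 + 459544 = √21*(4 - 1*21)/5 + 459544 = √21*(4 - 21)/5 + 459544 = (⅕)*√21*(-17) + 459544 = -17*√21/5 + 459544 = 459544 - 17*√21/5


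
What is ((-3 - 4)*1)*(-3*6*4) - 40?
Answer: 464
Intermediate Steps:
((-3 - 4)*1)*(-3*6*4) - 40 = (-7*1)*(-18*4) - 40 = -7*(-72) - 40 = 504 - 40 = 464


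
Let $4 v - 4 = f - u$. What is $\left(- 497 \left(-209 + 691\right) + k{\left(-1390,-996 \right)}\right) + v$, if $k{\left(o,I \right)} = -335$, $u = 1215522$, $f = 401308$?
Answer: $- \frac{886883}{2} \approx -4.4344 \cdot 10^{5}$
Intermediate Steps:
$v = - \frac{407105}{2}$ ($v = 1 + \frac{401308 - 1215522}{4} = 1 + \frac{1}{4} \left(-814214\right) = 1 - \frac{407107}{2} = - \frac{407105}{2} \approx -2.0355 \cdot 10^{5}$)
$\left(- 497 \left(-209 + 691\right) + k{\left(-1390,-996 \right)}\right) + v = \left(- 497 \left(-209 + 691\right) - 335\right) - \frac{407105}{2} = \left(\left(-497\right) 482 - 335\right) - \frac{407105}{2} = \left(-239554 - 335\right) - \frac{407105}{2} = -239889 - \frac{407105}{2} = - \frac{886883}{2}$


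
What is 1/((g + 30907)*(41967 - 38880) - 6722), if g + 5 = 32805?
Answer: 1/196656787 ≈ 5.0850e-9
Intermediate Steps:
g = 32800 (g = -5 + 32805 = 32800)
1/((g + 30907)*(41967 - 38880) - 6722) = 1/((32800 + 30907)*(41967 - 38880) - 6722) = 1/(63707*3087 - 6722) = 1/(196663509 - 6722) = 1/196656787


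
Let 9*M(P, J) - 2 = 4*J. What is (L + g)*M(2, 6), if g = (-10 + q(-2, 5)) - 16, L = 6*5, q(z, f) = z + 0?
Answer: 52/9 ≈ 5.7778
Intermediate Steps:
q(z, f) = z
M(P, J) = 2/9 + 4*J/9 (M(P, J) = 2/9 + (4*J)/9 = 2/9 + 4*J/9)
L = 30
g = -28 (g = (-10 - 2) - 16 = -12 - 16 = -28)
(L + g)*M(2, 6) = (30 - 28)*(2/9 + (4/9)*6) = 2*(2/9 + 8/3) = 2*(26/9) = 52/9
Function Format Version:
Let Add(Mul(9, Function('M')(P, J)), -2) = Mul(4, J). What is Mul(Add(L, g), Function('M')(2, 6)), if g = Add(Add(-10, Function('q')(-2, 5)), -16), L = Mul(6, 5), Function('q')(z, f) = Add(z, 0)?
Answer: Rational(52, 9) ≈ 5.7778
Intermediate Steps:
Function('q')(z, f) = z
Function('M')(P, J) = Add(Rational(2, 9), Mul(Rational(4, 9), J)) (Function('M')(P, J) = Add(Rational(2, 9), Mul(Rational(1, 9), Mul(4, J))) = Add(Rational(2, 9), Mul(Rational(4, 9), J)))
L = 30
g = -28 (g = Add(Add(-10, -2), -16) = Add(-12, -16) = -28)
Mul(Add(L, g), Function('M')(2, 6)) = Mul(Add(30, -28), Add(Rational(2, 9), Mul(Rational(4, 9), 6))) = Mul(2, Add(Rational(2, 9), Rational(8, 3))) = Mul(2, Rational(26, 9)) = Rational(52, 9)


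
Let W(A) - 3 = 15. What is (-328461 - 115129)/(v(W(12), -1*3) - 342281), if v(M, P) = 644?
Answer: 443590/341637 ≈ 1.2984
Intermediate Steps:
W(A) = 18 (W(A) = 3 + 15 = 18)
(-328461 - 115129)/(v(W(12), -1*3) - 342281) = (-328461 - 115129)/(644 - 342281) = -443590/(-341637) = -443590*(-1/341637) = 443590/341637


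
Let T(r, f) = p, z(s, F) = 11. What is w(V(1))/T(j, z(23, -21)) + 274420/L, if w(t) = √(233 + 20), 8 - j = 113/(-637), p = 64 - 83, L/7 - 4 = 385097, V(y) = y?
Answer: 274420/2695707 - √253/19 ≈ -0.73536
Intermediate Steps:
L = 2695707 (L = 28 + 7*385097 = 28 + 2695679 = 2695707)
p = -19
j = 5209/637 (j = 8 - 113/(-637) = 8 - 113*(-1)/637 = 8 - 1*(-113/637) = 8 + 113/637 = 5209/637 ≈ 8.1774)
T(r, f) = -19
w(t) = √253
w(V(1))/T(j, z(23, -21)) + 274420/L = √253/(-19) + 274420/2695707 = √253*(-1/19) + 274420*(1/2695707) = -√253/19 + 274420/2695707 = 274420/2695707 - √253/19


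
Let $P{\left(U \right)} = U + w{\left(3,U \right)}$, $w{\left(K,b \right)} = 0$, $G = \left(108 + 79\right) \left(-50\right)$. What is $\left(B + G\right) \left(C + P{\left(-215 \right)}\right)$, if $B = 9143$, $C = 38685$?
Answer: $-7963290$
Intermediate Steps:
$G = -9350$ ($G = 187 \left(-50\right) = -9350$)
$P{\left(U \right)} = U$ ($P{\left(U \right)} = U + 0 = U$)
$\left(B + G\right) \left(C + P{\left(-215 \right)}\right) = \left(9143 - 9350\right) \left(38685 - 215\right) = \left(-207\right) 38470 = -7963290$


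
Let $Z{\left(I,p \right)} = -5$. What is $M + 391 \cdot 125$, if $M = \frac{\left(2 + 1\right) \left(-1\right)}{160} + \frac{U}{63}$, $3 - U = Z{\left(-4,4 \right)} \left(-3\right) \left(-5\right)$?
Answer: $\frac{164224097}{3360} \approx 48876.0$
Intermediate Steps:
$U = 78$ ($U = 3 - \left(-5\right) \left(-3\right) \left(-5\right) = 3 - 15 \left(-5\right) = 3 - -75 = 3 + 75 = 78$)
$M = \frac{4097}{3360}$ ($M = \frac{\left(2 + 1\right) \left(-1\right)}{160} + \frac{78}{63} = 3 \left(-1\right) \frac{1}{160} + 78 \cdot \frac{1}{63} = \left(-3\right) \frac{1}{160} + \frac{26}{21} = - \frac{3}{160} + \frac{26}{21} = \frac{4097}{3360} \approx 1.2193$)
$M + 391 \cdot 125 = \frac{4097}{3360} + 391 \cdot 125 = \frac{4097}{3360} + 48875 = \frac{164224097}{3360}$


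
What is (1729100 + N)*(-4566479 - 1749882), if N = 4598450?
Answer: -39967090045550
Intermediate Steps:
(1729100 + N)*(-4566479 - 1749882) = (1729100 + 4598450)*(-4566479 - 1749882) = 6327550*(-6316361) = -39967090045550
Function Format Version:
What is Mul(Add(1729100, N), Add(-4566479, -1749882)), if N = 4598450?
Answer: -39967090045550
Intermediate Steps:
Mul(Add(1729100, N), Add(-4566479, -1749882)) = Mul(Add(1729100, 4598450), Add(-4566479, -1749882)) = Mul(6327550, -6316361) = -39967090045550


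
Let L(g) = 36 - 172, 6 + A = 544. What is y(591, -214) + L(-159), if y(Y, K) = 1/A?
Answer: -73167/538 ≈ -136.00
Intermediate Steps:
A = 538 (A = -6 + 544 = 538)
y(Y, K) = 1/538
L(g) = -136
y(591, -214) + L(-159) = 1/538 - 136 = -73167/538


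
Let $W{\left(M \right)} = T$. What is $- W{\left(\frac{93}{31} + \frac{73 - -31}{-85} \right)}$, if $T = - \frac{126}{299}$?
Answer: $\frac{126}{299} \approx 0.4214$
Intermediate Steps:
$T = - \frac{126}{299}$ ($T = \left(-126\right) \frac{1}{299} = - \frac{126}{299} \approx -0.4214$)
$W{\left(M \right)} = - \frac{126}{299}$
$- W{\left(\frac{93}{31} + \frac{73 - -31}{-85} \right)} = \left(-1\right) \left(- \frac{126}{299}\right) = \frac{126}{299}$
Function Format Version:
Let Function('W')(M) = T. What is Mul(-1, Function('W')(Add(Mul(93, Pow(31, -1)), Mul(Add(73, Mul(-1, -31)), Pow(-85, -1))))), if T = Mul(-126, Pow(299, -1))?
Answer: Rational(126, 299) ≈ 0.42140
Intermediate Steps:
T = Rational(-126, 299) (T = Mul(-126, Rational(1, 299)) = Rational(-126, 299) ≈ -0.42140)
Function('W')(M) = Rational(-126, 299)
Mul(-1, Function('W')(Add(Mul(93, Pow(31, -1)), Mul(Add(73, Mul(-1, -31)), Pow(-85, -1))))) = Mul(-1, Rational(-126, 299)) = Rational(126, 299)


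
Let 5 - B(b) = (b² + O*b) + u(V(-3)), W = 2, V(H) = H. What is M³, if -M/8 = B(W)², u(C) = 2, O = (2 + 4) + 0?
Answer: -2471326208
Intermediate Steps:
O = 6 (O = 6 + 0 = 6)
B(b) = 3 - b² - 6*b (B(b) = 5 - ((b² + 6*b) + 2) = 5 - (2 + b² + 6*b) = 5 + (-2 - b² - 6*b) = 3 - b² - 6*b)
M = -1352 (M = -8*(3 - 1*2² - 6*2)² = -8*(3 - 1*4 - 12)² = -8*(3 - 4 - 12)² = -8*(-13)² = -8*169 = -1352)
M³ = (-1352)³ = -2471326208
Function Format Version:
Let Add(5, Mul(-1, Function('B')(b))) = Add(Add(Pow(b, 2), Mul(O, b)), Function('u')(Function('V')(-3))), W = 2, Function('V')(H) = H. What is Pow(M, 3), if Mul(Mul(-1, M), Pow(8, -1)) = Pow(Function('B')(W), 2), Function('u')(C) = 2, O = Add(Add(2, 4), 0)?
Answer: -2471326208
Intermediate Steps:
O = 6 (O = Add(6, 0) = 6)
Function('B')(b) = Add(3, Mul(-1, Pow(b, 2)), Mul(-6, b)) (Function('B')(b) = Add(5, Mul(-1, Add(Add(Pow(b, 2), Mul(6, b)), 2))) = Add(5, Mul(-1, Add(2, Pow(b, 2), Mul(6, b)))) = Add(5, Add(-2, Mul(-1, Pow(b, 2)), Mul(-6, b))) = Add(3, Mul(-1, Pow(b, 2)), Mul(-6, b)))
M = -1352 (M = Mul(-8, Pow(Add(3, Mul(-1, Pow(2, 2)), Mul(-6, 2)), 2)) = Mul(-8, Pow(Add(3, Mul(-1, 4), -12), 2)) = Mul(-8, Pow(Add(3, -4, -12), 2)) = Mul(-8, Pow(-13, 2)) = Mul(-8, 169) = -1352)
Pow(M, 3) = Pow(-1352, 3) = -2471326208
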